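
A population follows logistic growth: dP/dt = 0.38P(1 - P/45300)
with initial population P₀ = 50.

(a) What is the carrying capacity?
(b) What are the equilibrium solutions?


Logistic ODE dP/dt = 0.38P(1 - P/45300) has equilibria where dP/dt = 0, i.e. P = 0 or P = 45300.
The coefficient (1 - P/K) = 0 when P = K, identifying K = 45300 as the carrying capacity.
(a) K = 45300; (b) equilibria P = 0 and P = 45300.


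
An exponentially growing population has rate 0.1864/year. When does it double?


Exponential growth: P(t) = P₀ e^(0.1864t). Set P(t)/P₀ = 2: e^(0.1864t) = 2.
Solve: t = ln(2)/0.1864 ≈ 3.72 years.


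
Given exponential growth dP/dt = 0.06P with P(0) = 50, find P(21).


The ODE dP/dt = 0.06P has solution P(t) = P(0)e^(0.06t).
Substitute P(0) = 50 and t = 21: P(21) = 50 e^(1.26) ≈ 176.


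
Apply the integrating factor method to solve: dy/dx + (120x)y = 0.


P(x) = 120x ⇒ μ = e^(60x²).
Q(x) = 0 so μ y is constant: y = Ce^(-60x²).


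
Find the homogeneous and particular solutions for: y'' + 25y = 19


Homogeneous part: r² + 25 = 0 ⇒ r = ±5i, so y_h = C₁cos(5x) + C₂sin(5x).
Try constant y_p = A; plug in: 25A = 19 ⇒ A = 19/25.
General solution: y = C₁cos(5x) + C₂sin(5x) + 19/25.


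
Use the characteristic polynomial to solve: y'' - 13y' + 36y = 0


Characteristic equation: r² - 13r + 36 = 0.
Factor: (r - 9)(r - 4) = 0 ⇒ r = 9, 4 (distinct real).
General solution: y = C₁e^(9x) + C₂e^(4x).


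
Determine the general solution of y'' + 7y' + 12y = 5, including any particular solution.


Characteristic roots of r² + 7r + 12 = 0 are -4, -3.
y_h = C₁e^(-4x) + C₂e^(-3x).
Constant forcing; try y_p = A. Then 12A = 5 ⇒ A = 5/12.
General solution: y = C₁e^(-4x) + C₂e^(-3x) + 5/12.


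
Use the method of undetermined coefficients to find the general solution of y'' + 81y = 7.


Homogeneous part: r² + 81 = 0 ⇒ r = ±9i, so y_h = C₁cos(9x) + C₂sin(9x).
Try constant y_p = A; plug in: 81A = 7 ⇒ A = 7/81.
General solution: y = C₁cos(9x) + C₂sin(9x) + 7/81.


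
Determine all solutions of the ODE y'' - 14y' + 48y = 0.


Characteristic equation: r² - 14r + 48 = 0.
Factor: (r - 6)(r - 8) = 0 ⇒ r = 6, 8 (distinct real).
General solution: y = C₁e^(6x) + C₂e^(8x).


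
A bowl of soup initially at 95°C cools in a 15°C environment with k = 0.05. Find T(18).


Newton's law: dT/dt = -k(T - T_a) has solution T(t) = T_a + (T₀ - T_a)e^(-kt).
Plug in T_a = 15, T₀ = 95, k = 0.05, t = 18: T(18) = 15 + (80)e^(-0.90) ≈ 47.5°C.


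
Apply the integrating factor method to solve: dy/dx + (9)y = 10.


P(x) = 9, Q(x) = 10; integrating factor μ = e^(9x).
(μ y)' = 10e^(9x) ⇒ μ y = (10/9)e^(9x) + C.
Divide by μ: y = 10/9 + Ce^(-9x).


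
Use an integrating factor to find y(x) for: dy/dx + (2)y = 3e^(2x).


P(x) = 2 ⇒ μ = e^(2x).
(μ y)' = 3e^(4x) ⇒ μ y = (3/4)e^(4x) + C.
Divide by μ: y = (3/4)e^(2x) + Ce^(-2x).


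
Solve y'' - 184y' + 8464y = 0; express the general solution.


Characteristic equation: r² - 184r + 8464 = 0, i.e. (r - 92)² = 0.
Repeated root r = 92; include an x factor for the second linearly independent solution.
General solution: y = (C₁ + C₂x)e^(92x).


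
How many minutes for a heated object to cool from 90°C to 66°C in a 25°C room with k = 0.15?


From T(t) = T_a + (T₀ - T_a)e^(-kt), set T(t) = 66:
(66 - 25) / (90 - 25) = e^(-0.15t), so t = -ln(0.631)/0.15 ≈ 3.1 minutes.


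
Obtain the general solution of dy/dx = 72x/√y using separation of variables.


Separate: √y dy = 72x dx.
Integrate: (2/3)y^(3/2) = 36x² + C.


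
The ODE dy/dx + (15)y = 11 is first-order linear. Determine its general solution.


P(x) = 15, Q(x) = 11; integrating factor μ = e^(15x).
(μ y)' = 11e^(15x) ⇒ μ y = (11/15)e^(15x) + C.
Divide by μ: y = 11/15 + Ce^(-15x).


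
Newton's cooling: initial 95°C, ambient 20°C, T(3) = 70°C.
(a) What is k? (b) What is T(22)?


Newton's law: T(t) = T_a + (T₀ - T_a)e^(-kt).
(a) Use T(3) = 70: (70 - 20)/(95 - 20) = e^(-k·3), so k = -ln(0.667)/3 ≈ 0.1352.
(b) Apply k to t = 22: T(22) = 20 + (75)e^(-2.973) ≈ 23.8°C.


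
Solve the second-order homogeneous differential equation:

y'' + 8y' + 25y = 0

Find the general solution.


Characteristic equation: r² + 8r + 25 = 0.
Discriminant is negative; roots r = -4 ± 3i (complex conjugate pair).
General solution uses e^(α x)(C₁ cos(β x) + C₂ sin(β x)): y = e^(-4x)(C₁cos(3x) + C₂sin(3x)).


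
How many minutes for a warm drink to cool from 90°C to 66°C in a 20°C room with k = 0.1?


From T(t) = T_a + (T₀ - T_a)e^(-kt), set T(t) = 66:
(66 - 20) / (90 - 20) = e^(-0.1t), so t = -ln(0.657)/0.1 ≈ 4.2 minutes.


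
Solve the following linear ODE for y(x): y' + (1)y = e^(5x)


P(x) = 1 ⇒ μ = e^(x).
(μ y)' = e^(6x) ⇒ μ y = e^(6x)/6 + C.
Divide by μ: y = (1/6)e^(5x) + Ce^(-x).


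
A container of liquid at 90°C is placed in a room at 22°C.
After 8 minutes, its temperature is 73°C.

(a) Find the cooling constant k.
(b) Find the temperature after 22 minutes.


Newton's law: T(t) = T_a + (T₀ - T_a)e^(-kt).
(a) Use T(8) = 73: (73 - 22)/(90 - 22) = e^(-k·8), so k = -ln(0.750)/8 ≈ 0.0360.
(b) Apply k to t = 22: T(22) = 22 + (68)e^(-0.791) ≈ 52.8°C.


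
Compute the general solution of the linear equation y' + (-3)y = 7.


P(x) = -3 ⇒ μ = e^(-3x).
(μ y)' = 7e^(-3x) ⇒ μ y = -(7/3)e^(-3x) + C.
Divide by μ: y = -7/3 + Ce^(3x).


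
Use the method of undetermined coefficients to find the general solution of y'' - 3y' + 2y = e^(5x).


Characteristic roots of r² - 3r + 2 = 0 are 1, 2.
y_h = C₁e^(x) + C₂e^(2x).
Forcing exponent 5 is not a characteristic root; try y_p = Ae^(5x).
Substitute: A·(25 + (-3)·5 + (2)) = A·12 = 1, so A = 1/12.
General solution: y = C₁e^(x) + C₂e^(2x) + (1/12)e^(5x).


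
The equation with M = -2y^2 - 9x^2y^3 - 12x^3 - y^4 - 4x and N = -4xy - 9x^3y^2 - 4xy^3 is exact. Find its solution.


Check exactness: ∂M/∂y = -4y - 27x^2y^2 - 4y^3 and ∂N/∂x = -4y - 27x^2y^2 - 4y^3; equal, so the equation is exact.
Integrate M with respect to x (treating y as constant): ∫M dx = -2xy^2 - 3x^3y^3 - 3x^4 - xy^4 - 2x^2 + h(y).
Differentiate w.r.t. y and set equal to N: all terms match, so h'(y) = 0 and h is a constant absorbed into C.
General solution: -2xy^2 - 3x^3y^3 - 3x^4 - xy^4 - 2x^2 = C.


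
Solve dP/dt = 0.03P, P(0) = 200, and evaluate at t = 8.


The ODE dP/dt = 0.03P has solution P(t) = P(0)e^(0.03t).
Substitute P(0) = 200 and t = 8: P(8) = 200 e^(0.24) ≈ 254.


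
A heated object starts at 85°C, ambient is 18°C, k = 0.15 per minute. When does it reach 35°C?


From T(t) = T_a + (T₀ - T_a)e^(-kt), set T(t) = 35:
(35 - 18) / (85 - 18) = e^(-0.15t), so t = -ln(0.254)/0.15 ≈ 9.1 minutes.


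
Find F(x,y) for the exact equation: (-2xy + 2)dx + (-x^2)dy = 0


Check exactness: ∂M/∂y = -2x and ∂N/∂x = -2x; equal, so the equation is exact.
Integrate M with respect to x (treating y as constant): ∫M dx = -x^2y + 2x + h(y).
Differentiate w.r.t. y and set equal to N: all terms match, so h'(y) = 0 and h is a constant absorbed into C.
General solution: -x^2y + 2x = C.


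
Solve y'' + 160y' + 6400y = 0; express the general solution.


Characteristic equation: r² + 160r + 6400 = 0, i.e. (r + 80)² = 0.
Repeated root r = -80; include an x factor for the second linearly independent solution.
General solution: y = (C₁ + C₂x)e^(-80x).


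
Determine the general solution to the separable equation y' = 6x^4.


Integrate both sides with respect to x: y = ∫ 6x^4 dx = (6/5)x^5 + C.


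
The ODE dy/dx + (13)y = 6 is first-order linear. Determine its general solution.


P(x) = 13, Q(x) = 6; integrating factor μ = e^(13x).
(μ y)' = 6e^(13x) ⇒ μ y = (6/13)e^(13x) + C.
Divide by μ: y = 6/13 + Ce^(-13x).


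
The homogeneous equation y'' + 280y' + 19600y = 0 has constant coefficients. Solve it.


Characteristic equation: r² + 280r + 19600 = 0, i.e. (r + 140)² = 0.
Repeated root r = -140; include an x factor for the second linearly independent solution.
General solution: y = (C₁ + C₂x)e^(-140x).


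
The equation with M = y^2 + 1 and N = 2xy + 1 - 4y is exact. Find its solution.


Check exactness: ∂M/∂y = 2y and ∂N/∂x = 2y; equal, so the equation is exact.
Integrate M with respect to x (treating y as constant): ∫M dx = xy^2 + x + h(y).
Differentiate w.r.t. y and set equal to N: the x-dependent terms already match, leaving h'(y) = 1 - 4y. Integrate: h(y) = y - 2y^2.
So F(x,y) = xy^2 + x + y - 2y^2.
General solution: xy^2 + x + y - 2y^2 = C.


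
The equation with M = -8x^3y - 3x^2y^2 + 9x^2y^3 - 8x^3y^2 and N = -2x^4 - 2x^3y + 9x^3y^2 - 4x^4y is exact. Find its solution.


Check exactness: ∂M/∂y = -8x^3 - 6x^2y + 27x^2y^2 - 16x^3y and ∂N/∂x = -8x^3 - 6x^2y + 27x^2y^2 - 16x^3y; equal, so the equation is exact.
Integrate M with respect to x (treating y as constant): ∫M dx = -2x^4y - x^3y^2 + 3x^3y^3 - 2x^4y^2 + h(y).
Differentiate w.r.t. y and set equal to N: all terms match, so h'(y) = 0 and h is a constant absorbed into C.
General solution: -2x^4y - x^3y^2 + 3x^3y^3 - 2x^4y^2 = C.


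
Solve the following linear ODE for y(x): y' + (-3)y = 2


P(x) = -3 ⇒ μ = e^(-3x).
(μ y)' = 2e^(-3x) ⇒ μ y = -(2/3)e^(-3x) + C.
Divide by μ: y = -2/3 + Ce^(3x).


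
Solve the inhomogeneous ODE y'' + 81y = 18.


Homogeneous part: r² + 81 = 0 ⇒ r = ±9i, so y_h = C₁cos(9x) + C₂sin(9x).
Try constant y_p = A; plug in: 81A = 18 ⇒ A = 2/9.
General solution: y = C₁cos(9x) + C₂sin(9x) + 2/9.


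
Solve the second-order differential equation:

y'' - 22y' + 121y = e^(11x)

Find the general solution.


Characteristic polynomial (r - 11)² = 0; repeated root r = 11.
y_h = (C₁ + C₂x)e^(11x). Forcing matches the repeated root (resonance), so try y_p = Ax² e^(11x).
Substitute and solve for A: 2A = 1, so A = 1/2.
General solution: y = (C₁ + C₂x + (1/2)x²)e^(11x).


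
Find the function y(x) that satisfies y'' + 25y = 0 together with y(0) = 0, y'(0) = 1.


Characteristic roots of r² + 25 = 0 are ±5i, so y = C₁cos(5x) + C₂sin(5x).
Apply y(0) = 0: C₁ = 0. Differentiate and apply y'(0) = 1: 5·C₂ = 1, so C₂ = 1/5.
Particular solution: y = (1/5)sin(5x).


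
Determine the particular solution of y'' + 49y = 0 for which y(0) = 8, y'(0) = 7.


Characteristic roots of r² + 49 = 0 are ±7i, so y = C₁cos(7x) + C₂sin(7x).
Apply y(0) = 8: C₁ = 8. Differentiate and apply y'(0) = 7: 7·C₂ = 7, so C₂ = 1.
Particular solution: y = 8cos(7x) + sin(7x).


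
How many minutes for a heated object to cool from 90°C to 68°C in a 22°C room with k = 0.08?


From T(t) = T_a + (T₀ - T_a)e^(-kt), set T(t) = 68:
(68 - 22) / (90 - 22) = e^(-0.08t), so t = -ln(0.676)/0.08 ≈ 4.9 minutes.


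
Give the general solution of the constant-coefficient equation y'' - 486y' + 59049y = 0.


Characteristic equation: r² - 486r + 59049 = 0, i.e. (r - 243)² = 0.
Repeated root r = 243; include an x factor for the second linearly independent solution.
General solution: y = (C₁ + C₂x)e^(243x).


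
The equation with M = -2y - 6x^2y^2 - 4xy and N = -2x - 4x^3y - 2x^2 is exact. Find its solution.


Check exactness: ∂M/∂y = -2 - 12x^2y - 4x and ∂N/∂x = -2 - 12x^2y - 4x; equal, so the equation is exact.
Integrate M with respect to x (treating y as constant): ∫M dx = -2xy - 2x^3y^2 - 2x^2y + h(y).
Differentiate w.r.t. y and set equal to N: all terms match, so h'(y) = 0 and h is a constant absorbed into C.
General solution: -2xy - 2x^3y^2 - 2x^2y = C.


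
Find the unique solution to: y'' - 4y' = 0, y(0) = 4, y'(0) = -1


Characteristic roots of r² - 4r = 0 are 4, 0.
General solution y = c₁ e^(4x) + c₂.
Apply y(0) = 4: c₁ + c₂ = 4. Apply y'(0) = -1: 4 c₁ + 0 c₂ = -1.
Solve: c₁ = -1/4, c₂ = 17/4.
Particular solution: y = -(1/4)e^(4x) + 17/4.


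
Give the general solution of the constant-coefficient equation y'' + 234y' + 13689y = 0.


Characteristic equation: r² + 234r + 13689 = 0, i.e. (r + 117)² = 0.
Repeated root r = -117; include an x factor for the second linearly independent solution.
General solution: y = (C₁ + C₂x)e^(-117x).


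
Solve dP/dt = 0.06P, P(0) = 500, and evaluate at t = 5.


The ODE dP/dt = 0.06P has solution P(t) = P(0)e^(0.06t).
Substitute P(0) = 500 and t = 5: P(5) = 500 e^(0.30) ≈ 675.


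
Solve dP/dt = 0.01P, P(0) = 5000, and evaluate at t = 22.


The ODE dP/dt = 0.01P has solution P(t) = P(0)e^(0.01t).
Substitute P(0) = 5000 and t = 22: P(22) = 5000 e^(0.22) ≈ 6230.


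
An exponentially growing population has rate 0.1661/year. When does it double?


Exponential growth: P(t) = P₀ e^(0.1661t). Set P(t)/P₀ = 2: e^(0.1661t) = 2.
Solve: t = ln(2)/0.1661 ≈ 4.17 years.


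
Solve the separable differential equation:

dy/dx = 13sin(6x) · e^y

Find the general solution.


Separate: e^(-y) dy = 13sin(6x) dx.
Integrate: -e^(-y) = -(13/6)cos(6x) + C₀.
Rearrange: e^(-y) = (13/6)cos(6x) + C.


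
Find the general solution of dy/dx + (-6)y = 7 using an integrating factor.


P(x) = -6 ⇒ μ = e^(-6x).
(μ y)' = 7e^(-6x) ⇒ μ y = -(7/6)e^(-6x) + C.
Divide by μ: y = -7/6 + Ce^(6x).


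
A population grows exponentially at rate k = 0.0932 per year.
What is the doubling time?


Exponential growth: P(t) = P₀ e^(0.0932t). Set P(t)/P₀ = 2: e^(0.0932t) = 2.
Solve: t = ln(2)/0.0932 ≈ 7.44 years.


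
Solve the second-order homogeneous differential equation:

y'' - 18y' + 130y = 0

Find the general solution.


Characteristic equation: r² - 18r + 130 = 0.
Discriminant is negative; roots r = 9 ± 7i (complex conjugate pair).
General solution uses e^(α x)(C₁ cos(β x) + C₂ sin(β x)): y = e^(9x)(C₁cos(7x) + C₂sin(7x)).


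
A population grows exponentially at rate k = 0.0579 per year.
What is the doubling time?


Exponential growth: P(t) = P₀ e^(0.0579t). Set P(t)/P₀ = 2: e^(0.0579t) = 2.
Solve: t = ln(2)/0.0579 ≈ 11.97 years.


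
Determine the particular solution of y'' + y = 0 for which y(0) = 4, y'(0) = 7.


Characteristic roots of r² + 1 = 0 are ±1i, so y = C₁cos(x) + C₂sin(x).
Apply y(0) = 4: C₁ = 4. Differentiate and apply y'(0) = 7: 1·C₂ = 7, so C₂ = 7.
Particular solution: y = 4cos(x) + 7sin(x).


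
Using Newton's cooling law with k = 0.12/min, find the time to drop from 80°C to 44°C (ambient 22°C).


From T(t) = T_a + (T₀ - T_a)e^(-kt), set T(t) = 44:
(44 - 22) / (80 - 22) = e^(-0.12t), so t = -ln(0.379)/0.12 ≈ 8.1 minutes.


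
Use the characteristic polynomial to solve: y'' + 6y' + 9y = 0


Characteristic equation: r² + 6r + 9 = 0, i.e. (r + 3)² = 0.
Repeated root r = -3; include an x factor for the second linearly independent solution.
General solution: y = (C₁ + C₂x)e^(-3x).


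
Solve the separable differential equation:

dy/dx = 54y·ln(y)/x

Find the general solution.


Separate: dy/[y ln(y)] = 54 dx/x.
Substitute u = ln(y): du/u = 54 dx/x.
Integrate: ln|ln(y)| = 54ln|x| + C₀, hence ln(y) = C·x^54.


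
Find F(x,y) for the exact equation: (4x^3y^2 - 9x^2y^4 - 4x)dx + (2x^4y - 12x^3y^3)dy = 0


Check exactness: ∂M/∂y = 8x^3y - 36x^2y^3 and ∂N/∂x = 8x^3y - 36x^2y^3; equal, so the equation is exact.
Integrate M with respect to x (treating y as constant): ∫M dx = x^4y^2 - 3x^3y^4 - 2x^2 + h(y).
Differentiate w.r.t. y and set equal to N: all terms match, so h'(y) = 0 and h is a constant absorbed into C.
General solution: x^4y^2 - 3x^3y^4 - 2x^2 = C.


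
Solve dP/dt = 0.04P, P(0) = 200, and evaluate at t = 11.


The ODE dP/dt = 0.04P has solution P(t) = P(0)e^(0.04t).
Substitute P(0) = 200 and t = 11: P(11) = 200 e^(0.44) ≈ 311.


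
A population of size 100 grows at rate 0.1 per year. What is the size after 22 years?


The ODE dP/dt = 0.1P has solution P(t) = P(0)e^(0.1t).
Substitute P(0) = 100 and t = 22: P(22) = 100 e^(2.20) ≈ 903.


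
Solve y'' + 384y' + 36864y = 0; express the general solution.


Characteristic equation: r² + 384r + 36864 = 0, i.e. (r + 192)² = 0.
Repeated root r = -192; include an x factor for the second linearly independent solution.
General solution: y = (C₁ + C₂x)e^(-192x).


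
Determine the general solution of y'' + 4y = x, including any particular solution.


Homogeneous: r² + 4 = 0 ⇒ r = ±2i, y_h = C₁cos(2x) + C₂sin(2x).
Polynomial forcing; try y_p = Ax + B. Then y_p'' + 4 y_p = 4(Ax + B) = x, so B = 0 and A = 1/4.
General solution: y = C₁cos(2x) + C₂sin(2x) + (1/4)x.


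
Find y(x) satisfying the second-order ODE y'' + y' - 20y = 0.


Characteristic equation: r² + r - 20 = 0.
Factor: (r + 5)(r - 4) = 0 ⇒ r = -5, 4 (distinct real).
General solution: y = C₁e^(-5x) + C₂e^(4x).


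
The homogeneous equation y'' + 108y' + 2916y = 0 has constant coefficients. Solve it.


Characteristic equation: r² + 108r + 2916 = 0, i.e. (r + 54)² = 0.
Repeated root r = -54; include an x factor for the second linearly independent solution.
General solution: y = (C₁ + C₂x)e^(-54x).


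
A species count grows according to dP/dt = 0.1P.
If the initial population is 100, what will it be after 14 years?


The ODE dP/dt = 0.1P has solution P(t) = P(0)e^(0.1t).
Substitute P(0) = 100 and t = 14: P(14) = 100 e^(1.40) ≈ 406.


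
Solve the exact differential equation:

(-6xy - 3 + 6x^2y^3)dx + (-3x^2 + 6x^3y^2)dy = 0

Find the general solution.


Check exactness: ∂M/∂y = -6x + 18x^2y^2 and ∂N/∂x = -6x + 18x^2y^2; equal, so the equation is exact.
Integrate M with respect to x (treating y as constant): ∫M dx = -3x^2y - 3x + 2x^3y^3 + h(y).
Differentiate w.r.t. y and set equal to N: all terms match, so h'(y) = 0 and h is a constant absorbed into C.
General solution: -3x^2y - 3x + 2x^3y^3 = C.


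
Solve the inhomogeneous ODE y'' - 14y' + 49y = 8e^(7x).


Characteristic polynomial (r - 7)² = 0; repeated root r = 7.
y_h = (C₁ + C₂x)e^(7x). Forcing matches the repeated root (resonance), so try y_p = Ax² e^(7x).
Substitute and solve for A: 2A = 8, so A = 4.
General solution: y = (C₁ + C₂x + 4x²)e^(7x).


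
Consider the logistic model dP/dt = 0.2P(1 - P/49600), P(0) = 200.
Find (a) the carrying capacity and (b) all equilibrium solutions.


Logistic ODE dP/dt = 0.2P(1 - P/49600) has equilibria where dP/dt = 0, i.e. P = 0 or P = 49600.
The coefficient (1 - P/K) = 0 when P = K, identifying K = 49600 as the carrying capacity.
(a) K = 49600; (b) equilibria P = 0 and P = 49600.


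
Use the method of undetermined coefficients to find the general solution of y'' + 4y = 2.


Homogeneous part: r² + 4 = 0 ⇒ r = ±2i, so y_h = C₁cos(2x) + C₂sin(2x).
Try constant y_p = A; plug in: 4A = 2 ⇒ A = 1/2.
General solution: y = C₁cos(2x) + C₂sin(2x) + 1/2.


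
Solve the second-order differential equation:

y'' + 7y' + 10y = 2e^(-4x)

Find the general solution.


Characteristic roots of r² + 7r + 10 = 0 are -5, -2.
y_h = C₁e^(-5x) + C₂e^(-2x).
Forcing exponent -4 is not a characteristic root; try y_p = Ae^(-4x).
Substitute: A·(16 + (7)·-4 + (10)) = A·-2 = 2, so A = -1.
General solution: y = C₁e^(-5x) + C₂e^(-2x) - e^(-4x).


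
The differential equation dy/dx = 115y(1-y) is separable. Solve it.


Separate: dy/[y(1-y)] = 115 dx.
Partial fractions: 1/[y(1-y)] = 1/y + 1/(1-y).
Integrate: ln|y/(1-y)| = 115x + C₀.
Solve for y: y = 1/(1 + Ce^(-115x)).


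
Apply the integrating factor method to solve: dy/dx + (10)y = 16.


P(x) = 10, Q(x) = 16; integrating factor μ = e^(10x).
(μ y)' = 16e^(10x) ⇒ μ y = (8/5)e^(10x) + C.
Divide by μ: y = 8/5 + Ce^(-10x).


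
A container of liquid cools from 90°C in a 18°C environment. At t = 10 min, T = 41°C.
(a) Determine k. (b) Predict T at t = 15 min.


Newton's law: T(t) = T_a + (T₀ - T_a)e^(-kt).
(a) Use T(10) = 41: (41 - 18)/(90 - 18) = e^(-k·10), so k = -ln(0.319)/10 ≈ 0.1141.
(b) Apply k to t = 15: T(15) = 18 + (72)e^(-1.712) ≈ 31.0°C.


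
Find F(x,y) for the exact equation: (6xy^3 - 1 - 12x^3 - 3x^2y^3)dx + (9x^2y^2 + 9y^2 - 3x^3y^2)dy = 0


Check exactness: ∂M/∂y = 18xy^2 - 9x^2y^2 and ∂N/∂x = 18xy^2 - 9x^2y^2; equal, so the equation is exact.
Integrate M with respect to x (treating y as constant): ∫M dx = 3x^2y^3 - x - 3x^4 - x^3y^3 + h(y).
Differentiate w.r.t. y and set equal to N: the x-dependent terms already match, leaving h'(y) = 9y^2. Integrate: h(y) = 3y^3.
So F(x,y) = 3x^2y^3 + 3y^3 - x - 3x^4 - x^3y^3.
General solution: 3x^2y^3 + 3y^3 - x - 3x^4 - x^3y^3 = C.


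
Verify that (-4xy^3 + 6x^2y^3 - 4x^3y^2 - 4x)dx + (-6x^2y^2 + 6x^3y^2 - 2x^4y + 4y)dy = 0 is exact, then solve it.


Check exactness: ∂M/∂y = -12xy^2 + 18x^2y^2 - 8x^3y and ∂N/∂x = -12xy^2 + 18x^2y^2 - 8x^3y; equal, so the equation is exact.
Integrate M with respect to x (treating y as constant): ∫M dx = -2x^2y^3 + 2x^3y^3 - x^4y^2 - 2x^2 + h(y).
Differentiate w.r.t. y and set equal to N: the x-dependent terms already match, leaving h'(y) = 4y. Integrate: h(y) = 2y^2.
So F(x,y) = -2x^2y^3 + 2x^3y^3 - x^4y^2 + 2y^2 - 2x^2.
General solution: -2x^2y^3 + 2x^3y^3 - x^4y^2 + 2y^2 - 2x^2 = C.


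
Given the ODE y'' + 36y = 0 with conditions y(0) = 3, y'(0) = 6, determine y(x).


Characteristic roots of r² + 36 = 0 are ±6i, so y = C₁cos(6x) + C₂sin(6x).
Apply y(0) = 3: C₁ = 3. Differentiate and apply y'(0) = 6: 6·C₂ = 6, so C₂ = 1.
Particular solution: y = 3cos(6x) + sin(6x).


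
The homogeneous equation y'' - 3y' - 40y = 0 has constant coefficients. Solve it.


Characteristic equation: r² - 3r - 40 = 0.
Factor: (r - 8)(r + 5) = 0 ⇒ r = 8, -5 (distinct real).
General solution: y = C₁e^(8x) + C₂e^(-5x).


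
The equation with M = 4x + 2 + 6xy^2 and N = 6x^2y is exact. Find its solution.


Check exactness: ∂M/∂y = 12xy and ∂N/∂x = 12xy; equal, so the equation is exact.
Integrate M with respect to x (treating y as constant): ∫M dx = 2x^2 + 2x + 3x^2y^2 + h(y).
Differentiate w.r.t. y and set equal to N: all terms match, so h'(y) = 0 and h is a constant absorbed into C.
General solution: 2x^2 + 2x + 3x^2y^2 = C.


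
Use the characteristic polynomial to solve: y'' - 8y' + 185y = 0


Characteristic equation: r² - 8r + 185 = 0.
Discriminant is negative; roots r = 4 ± 13i (complex conjugate pair).
General solution uses e^(α x)(C₁ cos(β x) + C₂ sin(β x)): y = e^(4x)(C₁cos(13x) + C₂sin(13x)).


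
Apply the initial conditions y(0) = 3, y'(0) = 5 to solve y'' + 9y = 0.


Characteristic roots of r² + 9 = 0 are ±3i, so y = C₁cos(3x) + C₂sin(3x).
Apply y(0) = 3: C₁ = 3. Differentiate and apply y'(0) = 5: 3·C₂ = 5, so C₂ = 5/3.
Particular solution: y = 3cos(3x) + (5/3)sin(3x).


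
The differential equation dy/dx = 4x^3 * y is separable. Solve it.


Separate variables: dy/y = 4x^3 dx.
Integrate: ln|y| = x^4 + C₀.
Exponentiate: y = Ce^(x^4).


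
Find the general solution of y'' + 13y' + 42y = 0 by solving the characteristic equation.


Characteristic equation: r² + 13r + 42 = 0.
Factor: (r + 6)(r + 7) = 0 ⇒ r = -6, -7 (distinct real).
General solution: y = C₁e^(-6x) + C₂e^(-7x).


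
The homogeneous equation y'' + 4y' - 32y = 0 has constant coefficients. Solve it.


Characteristic equation: r² + 4r - 32 = 0.
Factor: (r - 4)(r + 8) = 0 ⇒ r = 4, -8 (distinct real).
General solution: y = C₁e^(4x) + C₂e^(-8x).


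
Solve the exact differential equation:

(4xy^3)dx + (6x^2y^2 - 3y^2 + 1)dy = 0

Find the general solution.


Check exactness: ∂M/∂y = 12xy^2 and ∂N/∂x = 12xy^2; equal, so the equation is exact.
Integrate M with respect to x (treating y as constant): ∫M dx = 2x^2y^3 + h(y).
Differentiate w.r.t. y and set equal to N: the x-dependent terms already match, leaving h'(y) = -3y^2 + 1. Integrate: h(y) = -y^3 + y.
So F(x,y) = 2x^2y^3 - y^3 + y.
General solution: 2x^2y^3 - y^3 + y = C.


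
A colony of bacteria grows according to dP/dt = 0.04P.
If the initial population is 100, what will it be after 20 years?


The ODE dP/dt = 0.04P has solution P(t) = P(0)e^(0.04t).
Substitute P(0) = 100 and t = 20: P(20) = 100 e^(0.80) ≈ 223.


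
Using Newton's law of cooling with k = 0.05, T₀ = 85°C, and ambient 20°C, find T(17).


Newton's law: dT/dt = -k(T - T_a) has solution T(t) = T_a + (T₀ - T_a)e^(-kt).
Plug in T_a = 20, T₀ = 85, k = 0.05, t = 17: T(17) = 20 + (65)e^(-0.85) ≈ 47.8°C.


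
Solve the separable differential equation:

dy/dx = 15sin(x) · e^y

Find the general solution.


Separate: e^(-y) dy = 15sin(x) dx.
Integrate: -e^(-y) = -15cos(x) + C₀.
Rearrange: e^(-y) = 15cos(x) + C.


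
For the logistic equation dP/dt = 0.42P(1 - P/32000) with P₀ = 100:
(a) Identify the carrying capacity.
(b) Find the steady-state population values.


Logistic ODE dP/dt = 0.42P(1 - P/32000) has equilibria where dP/dt = 0, i.e. P = 0 or P = 32000.
The coefficient (1 - P/K) = 0 when P = K, identifying K = 32000 as the carrying capacity.
(a) K = 32000; (b) equilibria P = 0 and P = 32000.


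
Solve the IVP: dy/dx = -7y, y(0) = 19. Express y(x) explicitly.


General solution of y' = -7y is y = Ce^(-7x).
Apply y(0) = 19: C = 19.
Particular solution: y = 19e^(-7x).


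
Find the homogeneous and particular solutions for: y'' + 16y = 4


Homogeneous part: r² + 16 = 0 ⇒ r = ±4i, so y_h = C₁cos(4x) + C₂sin(4x).
Try constant y_p = A; plug in: 16A = 4 ⇒ A = 1/4.
General solution: y = C₁cos(4x) + C₂sin(4x) + 1/4.


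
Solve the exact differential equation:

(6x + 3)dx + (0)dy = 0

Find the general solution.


Check exactness: ∂M/∂y = 0 and ∂N/∂x = 0; equal, so the equation is exact.
Integrate M with respect to x (treating y as constant): ∫M dx = 3x^2 + 3x + h(y).
Differentiate w.r.t. y and set equal to N: all terms match, so h'(y) = 0 and h is a constant absorbed into C.
General solution: 3x^2 + 3x = C.


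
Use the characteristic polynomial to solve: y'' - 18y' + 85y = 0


Characteristic equation: r² - 18r + 85 = 0.
Discriminant is negative; roots r = 9 ± 2i (complex conjugate pair).
General solution uses e^(α x)(C₁ cos(β x) + C₂ sin(β x)): y = e^(9x)(C₁cos(2x) + C₂sin(2x)).


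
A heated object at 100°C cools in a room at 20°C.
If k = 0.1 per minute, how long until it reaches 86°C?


From T(t) = T_a + (T₀ - T_a)e^(-kt), set T(t) = 86:
(86 - 20) / (100 - 20) = e^(-0.1t), so t = -ln(0.825)/0.1 ≈ 1.9 minutes.


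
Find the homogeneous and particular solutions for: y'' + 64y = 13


Homogeneous part: r² + 64 = 0 ⇒ r = ±8i, so y_h = C₁cos(8x) + C₂sin(8x).
Try constant y_p = A; plug in: 64A = 13 ⇒ A = 13/64.
General solution: y = C₁cos(8x) + C₂sin(8x) + 13/64.


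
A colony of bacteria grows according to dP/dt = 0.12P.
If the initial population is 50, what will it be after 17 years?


The ODE dP/dt = 0.12P has solution P(t) = P(0)e^(0.12t).
Substitute P(0) = 50 and t = 17: P(17) = 50 e^(2.04) ≈ 385.


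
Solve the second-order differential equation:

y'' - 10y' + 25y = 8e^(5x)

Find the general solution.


Characteristic polynomial (r - 5)² = 0; repeated root r = 5.
y_h = (C₁ + C₂x)e^(5x). Forcing matches the repeated root (resonance), so try y_p = Ax² e^(5x).
Substitute and solve for A: 2A = 8, so A = 4.
General solution: y = (C₁ + C₂x + 4x²)e^(5x).


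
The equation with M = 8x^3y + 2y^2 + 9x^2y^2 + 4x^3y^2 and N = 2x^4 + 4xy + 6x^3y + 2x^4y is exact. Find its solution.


Check exactness: ∂M/∂y = 8x^3 + 4y + 18x^2y + 8x^3y and ∂N/∂x = 8x^3 + 4y + 18x^2y + 8x^3y; equal, so the equation is exact.
Integrate M with respect to x (treating y as constant): ∫M dx = 2x^4y + 2xy^2 + 3x^3y^2 + x^4y^2 + h(y).
Differentiate w.r.t. y and set equal to N: all terms match, so h'(y) = 0 and h is a constant absorbed into C.
General solution: 2x^4y + 2xy^2 + 3x^3y^2 + x^4y^2 = C.


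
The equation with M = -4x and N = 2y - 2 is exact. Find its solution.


Check exactness: ∂M/∂y = 0 and ∂N/∂x = 0; equal, so the equation is exact.
Integrate M with respect to x (treating y as constant): ∫M dx = -2x^2 + h(y).
Differentiate w.r.t. y and set equal to N: the x-dependent terms already match, leaving h'(y) = 2y - 2. Integrate: h(y) = y^2 - 2y.
So F(x,y) = -2x^2 + y^2 - 2y.
General solution: -2x^2 + y^2 - 2y = C.


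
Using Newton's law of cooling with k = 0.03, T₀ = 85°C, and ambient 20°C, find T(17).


Newton's law: dT/dt = -k(T - T_a) has solution T(t) = T_a + (T₀ - T_a)e^(-kt).
Plug in T_a = 20, T₀ = 85, k = 0.03, t = 17: T(17) = 20 + (65)e^(-0.51) ≈ 59.0°C.


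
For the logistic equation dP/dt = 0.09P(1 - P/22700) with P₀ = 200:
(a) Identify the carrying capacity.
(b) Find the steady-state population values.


Logistic ODE dP/dt = 0.09P(1 - P/22700) has equilibria where dP/dt = 0, i.e. P = 0 or P = 22700.
The coefficient (1 - P/K) = 0 when P = K, identifying K = 22700 as the carrying capacity.
(a) K = 22700; (b) equilibria P = 0 and P = 22700.


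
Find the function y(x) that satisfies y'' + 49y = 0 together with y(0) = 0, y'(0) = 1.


Characteristic roots of r² + 49 = 0 are ±7i, so y = C₁cos(7x) + C₂sin(7x).
Apply y(0) = 0: C₁ = 0. Differentiate and apply y'(0) = 1: 7·C₂ = 1, so C₂ = 1/7.
Particular solution: y = (1/7)sin(7x).


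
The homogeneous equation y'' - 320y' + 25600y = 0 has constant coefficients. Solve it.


Characteristic equation: r² - 320r + 25600 = 0, i.e. (r - 160)² = 0.
Repeated root r = 160; include an x factor for the second linearly independent solution.
General solution: y = (C₁ + C₂x)e^(160x).


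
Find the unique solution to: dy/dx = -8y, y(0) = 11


General solution of y' = -8y is y = Ce^(-8x).
Apply y(0) = 11: C = 11.
Particular solution: y = 11e^(-8x).


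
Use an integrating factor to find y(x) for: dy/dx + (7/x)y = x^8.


P(x) = 7/x ⇒ μ = x^7.
(x^7 y)' = x^7·x^8 = x^15.
Integrate: x^7 y = x^16/(16) + C.
Solve for y: y = (1/16)x^9 + C/x^7.


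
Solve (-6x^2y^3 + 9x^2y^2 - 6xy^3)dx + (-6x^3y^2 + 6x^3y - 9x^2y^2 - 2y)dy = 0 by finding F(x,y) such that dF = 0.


Check exactness: ∂M/∂y = -18x^2y^2 + 18x^2y - 18xy^2 and ∂N/∂x = -18x^2y^2 + 18x^2y - 18xy^2; equal, so the equation is exact.
Integrate M with respect to x (treating y as constant): ∫M dx = -2x^3y^3 + 3x^3y^2 - 3x^2y^3 + h(y).
Differentiate w.r.t. y and set equal to N: the x-dependent terms already match, leaving h'(y) = -2y. Integrate: h(y) = -y^2.
So F(x,y) = -2x^3y^3 + 3x^3y^2 - 3x^2y^3 - y^2.
General solution: -2x^3y^3 + 3x^3y^2 - 3x^2y^3 - y^2 = C.


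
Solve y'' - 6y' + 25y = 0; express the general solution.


Characteristic equation: r² - 6r + 25 = 0.
Discriminant is negative; roots r = 3 ± 4i (complex conjugate pair).
General solution uses e^(α x)(C₁ cos(β x) + C₂ sin(β x)): y = e^(3x)(C₁cos(4x) + C₂sin(4x)).


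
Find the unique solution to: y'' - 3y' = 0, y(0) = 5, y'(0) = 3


Characteristic roots of r² - 3r = 0 are 0, 3.
General solution y = c₁ + c₂ e^(3x).
Apply y(0) = 5: c₁ + c₂ = 5. Apply y'(0) = 3: 0 c₁ + 3 c₂ = 3.
Solve: c₁ = 4, c₂ = 1.
Particular solution: y = 4 + e^(3x).


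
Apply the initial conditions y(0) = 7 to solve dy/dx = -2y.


General solution of y' = -2y is y = Ce^(-2x).
Apply y(0) = 7: C = 7.
Particular solution: y = 7e^(-2x).


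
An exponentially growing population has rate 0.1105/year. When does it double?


Exponential growth: P(t) = P₀ e^(0.1105t). Set P(t)/P₀ = 2: e^(0.1105t) = 2.
Solve: t = ln(2)/0.1105 ≈ 6.27 years.


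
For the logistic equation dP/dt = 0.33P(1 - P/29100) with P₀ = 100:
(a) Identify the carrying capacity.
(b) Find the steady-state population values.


Logistic ODE dP/dt = 0.33P(1 - P/29100) has equilibria where dP/dt = 0, i.e. P = 0 or P = 29100.
The coefficient (1 - P/K) = 0 when P = K, identifying K = 29100 as the carrying capacity.
(a) K = 29100; (b) equilibria P = 0 and P = 29100.


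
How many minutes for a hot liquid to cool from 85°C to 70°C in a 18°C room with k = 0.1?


From T(t) = T_a + (T₀ - T_a)e^(-kt), set T(t) = 70:
(70 - 18) / (85 - 18) = e^(-0.1t), so t = -ln(0.776)/0.1 ≈ 2.5 minutes.


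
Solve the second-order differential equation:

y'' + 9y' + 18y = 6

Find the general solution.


Characteristic roots of r² + 9r + 18 = 0 are -3, -6.
y_h = C₁e^(-3x) + C₂e^(-6x).
Constant forcing; try y_p = A. Then 18A = 6 ⇒ A = 1/3.
General solution: y = C₁e^(-3x) + C₂e^(-6x) + 1/3.


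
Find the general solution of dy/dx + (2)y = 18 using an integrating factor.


P(x) = 2, Q(x) = 18; integrating factor μ = e^(2x).
(μ y)' = 18e^(2x) ⇒ μ y = 9e^(2x) + C.
Divide by μ: y = 9 + Ce^(-2x).


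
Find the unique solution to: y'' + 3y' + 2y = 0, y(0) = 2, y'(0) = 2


Characteristic roots of r² + 3r + 2 = 0 are -1, -2.
General solution y = c₁ e^(-x) + c₂ e^(-2x).
Apply y(0) = 2: c₁ + c₂ = 2. Apply y'(0) = 2: -1 c₁ - 2 c₂ = 2.
Solve: c₁ = 6, c₂ = -4.
Particular solution: y = 6e^(-x) - 4e^(-2x).


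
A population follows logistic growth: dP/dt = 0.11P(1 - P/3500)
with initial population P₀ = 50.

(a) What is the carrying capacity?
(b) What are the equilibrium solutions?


Logistic ODE dP/dt = 0.11P(1 - P/3500) has equilibria where dP/dt = 0, i.e. P = 0 or P = 3500.
The coefficient (1 - P/K) = 0 when P = K, identifying K = 3500 as the carrying capacity.
(a) K = 3500; (b) equilibria P = 0 and P = 3500.


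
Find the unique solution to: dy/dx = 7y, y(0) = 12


General solution of y' = 7y is y = Ce^(7x).
Apply y(0) = 12: C = 12.
Particular solution: y = 12e^(7x).


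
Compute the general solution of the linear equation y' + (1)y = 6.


P(x) = 1, Q(x) = 6; integrating factor μ = e^(x).
(μ y)' = 6e^(x) ⇒ μ y = 6e^(x) + C.
Divide by μ: y = 6 + Ce^(-x).


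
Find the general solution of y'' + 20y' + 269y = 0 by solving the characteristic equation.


Characteristic equation: r² + 20r + 269 = 0.
Discriminant is negative; roots r = -10 ± 13i (complex conjugate pair).
General solution uses e^(α x)(C₁ cos(β x) + C₂ sin(β x)): y = e^(-10x)(C₁cos(13x) + C₂sin(13x)).


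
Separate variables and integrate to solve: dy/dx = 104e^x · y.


Separate variables: dy/y = 104e^x dx.
Integrate: ln|y| = 104e^x + C₀.
Exponentiate: y = Ce^(104e^x).


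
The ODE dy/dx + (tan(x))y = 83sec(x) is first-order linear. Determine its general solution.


P(x) = tan(x) ⇒ μ = e^(∫tan(x)dx) = sec(x).
(sec(x) y)' = 83sec²(x) ⇒ sec(x) y = 83tan(x) + C.
Multiply by cos(x): y = 83sin(x) + C·cos(x).


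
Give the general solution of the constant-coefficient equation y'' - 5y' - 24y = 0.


Characteristic equation: r² - 5r - 24 = 0.
Factor: (r + 3)(r - 8) = 0 ⇒ r = -3, 8 (distinct real).
General solution: y = C₁e^(-3x) + C₂e^(8x).


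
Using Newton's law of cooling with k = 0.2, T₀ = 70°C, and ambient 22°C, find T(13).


Newton's law: dT/dt = -k(T - T_a) has solution T(t) = T_a + (T₀ - T_a)e^(-kt).
Plug in T_a = 22, T₀ = 70, k = 0.2, t = 13: T(13) = 22 + (48)e^(-2.60) ≈ 25.6°C.


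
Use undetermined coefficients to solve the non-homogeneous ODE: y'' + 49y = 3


Homogeneous part: r² + 49 = 0 ⇒ r = ±7i, so y_h = C₁cos(7x) + C₂sin(7x).
Try constant y_p = A; plug in: 49A = 3 ⇒ A = 3/49.
General solution: y = C₁cos(7x) + C₂sin(7x) + 3/49.


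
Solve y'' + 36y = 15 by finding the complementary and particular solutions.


Homogeneous part: r² + 36 = 0 ⇒ r = ±6i, so y_h = C₁cos(6x) + C₂sin(6x).
Try constant y_p = A; plug in: 36A = 15 ⇒ A = 5/12.
General solution: y = C₁cos(6x) + C₂sin(6x) + 5/12.


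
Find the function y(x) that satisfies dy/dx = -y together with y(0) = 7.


General solution of y' = -y is y = Ce^(-x).
Apply y(0) = 7: C = 7.
Particular solution: y = 7e^(-x).


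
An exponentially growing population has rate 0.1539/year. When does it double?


Exponential growth: P(t) = P₀ e^(0.1539t). Set P(t)/P₀ = 2: e^(0.1539t) = 2.
Solve: t = ln(2)/0.1539 ≈ 4.50 years.


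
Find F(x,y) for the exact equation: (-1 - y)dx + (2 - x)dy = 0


Check exactness: ∂M/∂y = -1 and ∂N/∂x = -1; equal, so the equation is exact.
Integrate M with respect to x (treating y as constant): ∫M dx = -x - xy + h(y).
Differentiate w.r.t. y and set equal to N: the x-dependent terms already match, leaving h'(y) = 2. Integrate: h(y) = 2y.
So F(x,y) = -x + 2y - xy.
General solution: -x + 2y - xy = C.


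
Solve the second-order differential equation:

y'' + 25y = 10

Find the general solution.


Homogeneous part: r² + 25 = 0 ⇒ r = ±5i, so y_h = C₁cos(5x) + C₂sin(5x).
Try constant y_p = A; plug in: 25A = 10 ⇒ A = 2/5.
General solution: y = C₁cos(5x) + C₂sin(5x) + 2/5.


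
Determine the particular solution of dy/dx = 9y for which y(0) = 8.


General solution of y' = 9y is y = Ce^(9x).
Apply y(0) = 8: C = 8.
Particular solution: y = 8e^(9x).


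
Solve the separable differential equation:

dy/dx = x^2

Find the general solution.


Integrate both sides with respect to x: y = ∫ x^2 dx = (1/3)x^3 + C.


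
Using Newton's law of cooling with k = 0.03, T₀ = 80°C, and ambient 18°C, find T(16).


Newton's law: dT/dt = -k(T - T_a) has solution T(t) = T_a + (T₀ - T_a)e^(-kt).
Plug in T_a = 18, T₀ = 80, k = 0.03, t = 16: T(16) = 18 + (62)e^(-0.48) ≈ 56.4°C.


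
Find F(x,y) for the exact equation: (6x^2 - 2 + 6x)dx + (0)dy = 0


Check exactness: ∂M/∂y = 0 and ∂N/∂x = 0; equal, so the equation is exact.
Integrate M with respect to x (treating y as constant): ∫M dx = 2x^3 - 2x + 3x^2 + h(y).
Differentiate w.r.t. y and set equal to N: all terms match, so h'(y) = 0 and h is a constant absorbed into C.
General solution: 2x^3 - 2x + 3x^2 = C.


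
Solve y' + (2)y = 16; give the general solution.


P(x) = 2, Q(x) = 16; integrating factor μ = e^(2x).
(μ y)' = 16e^(2x) ⇒ μ y = 8e^(2x) + C.
Divide by μ: y = 8 + Ce^(-2x).


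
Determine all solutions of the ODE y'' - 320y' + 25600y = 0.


Characteristic equation: r² - 320r + 25600 = 0, i.e. (r - 160)² = 0.
Repeated root r = 160; include an x factor for the second linearly independent solution.
General solution: y = (C₁ + C₂x)e^(160x).


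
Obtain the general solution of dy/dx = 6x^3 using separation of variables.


Integrate both sides with respect to x: y = ∫ 6x^3 dx = (3/2)x^4 + C.


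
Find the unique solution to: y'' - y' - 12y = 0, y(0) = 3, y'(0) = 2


Characteristic roots of r² - r - 12 = 0 are 4, -3.
General solution y = c₁ e^(4x) + c₂ e^(-3x).
Apply y(0) = 3: c₁ + c₂ = 3. Apply y'(0) = 2: 4 c₁ - 3 c₂ = 2.
Solve: c₁ = 11/7, c₂ = 10/7.
Particular solution: y = (11/7)e^(4x) + (10/7)e^(-3x).


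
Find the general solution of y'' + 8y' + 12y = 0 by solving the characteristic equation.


Characteristic equation: r² + 8r + 12 = 0.
Factor: (r + 2)(r + 6) = 0 ⇒ r = -2, -6 (distinct real).
General solution: y = C₁e^(-2x) + C₂e^(-6x).


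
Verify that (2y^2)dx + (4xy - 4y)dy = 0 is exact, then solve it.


Check exactness: ∂M/∂y = 4y and ∂N/∂x = 4y; equal, so the equation is exact.
Integrate M with respect to x (treating y as constant): ∫M dx = 2xy^2 + h(y).
Differentiate w.r.t. y and set equal to N: the x-dependent terms already match, leaving h'(y) = -4y. Integrate: h(y) = -2y^2.
So F(x,y) = 2xy^2 - 2y^2.
General solution: 2xy^2 - 2y^2 = C.


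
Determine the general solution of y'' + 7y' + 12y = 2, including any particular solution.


Characteristic roots of r² + 7r + 12 = 0 are -3, -4.
y_h = C₁e^(-3x) + C₂e^(-4x).
Constant forcing; try y_p = A. Then 12A = 2 ⇒ A = 1/6.
General solution: y = C₁e^(-3x) + C₂e^(-4x) + 1/6.
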